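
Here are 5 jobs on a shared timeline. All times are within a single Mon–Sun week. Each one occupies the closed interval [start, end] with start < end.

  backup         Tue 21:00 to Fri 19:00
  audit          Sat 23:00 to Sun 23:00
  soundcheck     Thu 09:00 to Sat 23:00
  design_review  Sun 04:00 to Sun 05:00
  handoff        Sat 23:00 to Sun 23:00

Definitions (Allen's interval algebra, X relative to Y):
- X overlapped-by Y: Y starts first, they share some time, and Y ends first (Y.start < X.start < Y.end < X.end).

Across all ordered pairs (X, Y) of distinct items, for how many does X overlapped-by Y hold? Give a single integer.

1

Checking all 20 ordered pairs for relation 'overlapped-by'; matching pairs in alphabetical order:
(soundcheck, backup): soundcheck overlapped-by backup ✓
Count: 1.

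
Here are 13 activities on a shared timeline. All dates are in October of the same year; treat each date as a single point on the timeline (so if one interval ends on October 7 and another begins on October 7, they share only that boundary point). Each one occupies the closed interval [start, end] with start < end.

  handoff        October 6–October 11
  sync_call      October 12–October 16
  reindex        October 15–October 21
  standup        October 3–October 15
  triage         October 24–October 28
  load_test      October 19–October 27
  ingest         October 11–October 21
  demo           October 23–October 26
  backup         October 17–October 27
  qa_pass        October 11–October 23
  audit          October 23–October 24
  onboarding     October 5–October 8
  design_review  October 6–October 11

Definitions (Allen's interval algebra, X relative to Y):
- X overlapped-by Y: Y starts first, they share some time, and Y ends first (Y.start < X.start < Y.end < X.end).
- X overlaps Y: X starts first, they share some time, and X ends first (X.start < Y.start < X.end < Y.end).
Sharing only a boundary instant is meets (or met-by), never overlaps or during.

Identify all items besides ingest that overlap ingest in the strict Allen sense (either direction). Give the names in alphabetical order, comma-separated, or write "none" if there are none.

backup, load_test, standup

Target ingest = [October 11, October 21].
audit [October 23, October 24] → after → no.
backup [October 17, October 27] → overlapped-by → yes.
demo [October 23, October 26] → after → no.
design_review [October 6, October 11] → meets → no.
handoff [October 6, October 11] → meets → no.
load_test [October 19, October 27] → overlapped-by → yes.
onboarding [October 5, October 8] → before → no.
qa_pass [October 11, October 23] → started-by → no.
reindex [October 15, October 21] → finishes → no.
standup [October 3, October 15] → overlaps → yes.
sync_call [October 12, October 16] → during → no.
triage [October 24, October 28] → after → no.
Result: backup, load_test, standup.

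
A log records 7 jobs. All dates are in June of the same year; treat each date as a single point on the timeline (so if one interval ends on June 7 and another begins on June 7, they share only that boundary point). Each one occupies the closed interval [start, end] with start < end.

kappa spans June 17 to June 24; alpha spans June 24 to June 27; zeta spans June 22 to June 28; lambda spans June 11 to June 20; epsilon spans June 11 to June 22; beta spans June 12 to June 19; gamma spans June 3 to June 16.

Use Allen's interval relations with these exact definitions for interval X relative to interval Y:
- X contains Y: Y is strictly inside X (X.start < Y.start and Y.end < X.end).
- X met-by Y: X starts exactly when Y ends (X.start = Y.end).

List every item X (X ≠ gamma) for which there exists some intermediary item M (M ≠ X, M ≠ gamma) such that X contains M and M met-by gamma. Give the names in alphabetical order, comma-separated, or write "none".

none

Target gamma = [June 3, June 16].
Intermediaries M with M met-by gamma: none.
Union: none.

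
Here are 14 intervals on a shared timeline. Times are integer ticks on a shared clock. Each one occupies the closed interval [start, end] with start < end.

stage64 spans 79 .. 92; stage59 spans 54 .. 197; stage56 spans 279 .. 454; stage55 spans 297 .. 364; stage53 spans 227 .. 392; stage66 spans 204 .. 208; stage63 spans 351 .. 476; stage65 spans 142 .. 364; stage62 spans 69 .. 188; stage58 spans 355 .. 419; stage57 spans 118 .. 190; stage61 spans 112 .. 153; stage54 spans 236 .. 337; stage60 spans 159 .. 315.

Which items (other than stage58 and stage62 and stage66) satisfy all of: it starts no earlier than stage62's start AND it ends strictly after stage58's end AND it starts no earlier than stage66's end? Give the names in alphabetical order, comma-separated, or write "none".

Conditions: its start is no earlier than stage62's start (X.start >= 69) AND its end is strictly after stage58's end (X.end > 419) AND its start is no earlier than stage66's end (X.start >= 208).
stage53: start 227 >= 69? ✓; end 392 > 419? ✗; start 227 >= 208? ✓ → no.
stage54: start 236 >= 69? ✓; end 337 > 419? ✗; start 236 >= 208? ✓ → no.
stage55: start 297 >= 69? ✓; end 364 > 419? ✗; start 297 >= 208? ✓ → no.
stage56: start 279 >= 69? ✓; end 454 > 419? ✓; start 279 >= 208? ✓ → yes.
stage57: start 118 >= 69? ✓; end 190 > 419? ✗; start 118 >= 208? ✗ → no.
stage59: start 54 >= 69? ✗; end 197 > 419? ✗; start 54 >= 208? ✗ → no.
stage60: start 159 >= 69? ✓; end 315 > 419? ✗; start 159 >= 208? ✗ → no.
stage61: start 112 >= 69? ✓; end 153 > 419? ✗; start 112 >= 208? ✗ → no.
stage63: start 351 >= 69? ✓; end 476 > 419? ✓; start 351 >= 208? ✓ → yes.
stage64: start 79 >= 69? ✓; end 92 > 419? ✗; start 79 >= 208? ✗ → no.
stage65: start 142 >= 69? ✓; end 364 > 419? ✗; start 142 >= 208? ✗ → no.
Result: stage56, stage63.

stage56, stage63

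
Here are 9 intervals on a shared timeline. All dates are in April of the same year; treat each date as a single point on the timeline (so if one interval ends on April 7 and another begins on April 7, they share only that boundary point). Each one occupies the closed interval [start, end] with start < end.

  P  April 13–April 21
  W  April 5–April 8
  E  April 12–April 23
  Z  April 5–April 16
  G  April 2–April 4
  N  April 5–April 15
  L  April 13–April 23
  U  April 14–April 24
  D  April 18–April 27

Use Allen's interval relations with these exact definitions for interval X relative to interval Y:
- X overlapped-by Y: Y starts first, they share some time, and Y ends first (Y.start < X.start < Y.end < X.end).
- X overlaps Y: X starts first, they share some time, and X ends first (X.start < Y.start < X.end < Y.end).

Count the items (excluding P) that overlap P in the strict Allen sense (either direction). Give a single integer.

4

Target P = [April 13, April 21].
D [April 18, April 27] → overlapped-by → counts.
E [April 12, April 23] → contains → no.
G [April 2, April 4] → before → no.
L [April 13, April 23] → started-by → no.
N [April 5, April 15] → overlaps → counts.
U [April 14, April 24] → overlapped-by → counts.
W [April 5, April 8] → before → no.
Z [April 5, April 16] → overlaps → counts.
Total: 4.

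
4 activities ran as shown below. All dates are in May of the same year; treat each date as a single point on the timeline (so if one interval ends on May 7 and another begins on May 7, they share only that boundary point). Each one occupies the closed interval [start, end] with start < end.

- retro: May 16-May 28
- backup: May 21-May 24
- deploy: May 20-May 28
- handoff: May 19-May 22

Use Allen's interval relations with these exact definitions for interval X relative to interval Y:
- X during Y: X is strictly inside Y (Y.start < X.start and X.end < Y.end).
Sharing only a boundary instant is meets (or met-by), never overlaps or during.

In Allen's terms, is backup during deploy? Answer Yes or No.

Yes

backup = [May 21, May 24], deploy = [May 20, May 28].
Actual relation of backup to deploy: during.
Asked whether 'during' holds → Yes.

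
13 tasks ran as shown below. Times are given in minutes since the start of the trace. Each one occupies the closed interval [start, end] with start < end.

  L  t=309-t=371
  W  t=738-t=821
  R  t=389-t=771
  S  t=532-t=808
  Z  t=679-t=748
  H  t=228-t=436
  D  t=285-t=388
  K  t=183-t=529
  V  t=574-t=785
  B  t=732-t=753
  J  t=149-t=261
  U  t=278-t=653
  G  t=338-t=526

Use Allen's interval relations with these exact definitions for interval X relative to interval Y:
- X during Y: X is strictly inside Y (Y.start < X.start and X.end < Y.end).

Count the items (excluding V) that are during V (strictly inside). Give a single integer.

2

Target V = [t=574, t=785].
B [t=732, t=753] → during → counts.
D [t=285, t=388] → before → no.
G [t=338, t=526] → before → no.
H [t=228, t=436] → before → no.
J [t=149, t=261] → before → no.
K [t=183, t=529] → before → no.
L [t=309, t=371] → before → no.
R [t=389, t=771] → overlaps → no.
S [t=532, t=808] → contains → no.
U [t=278, t=653] → overlaps → no.
W [t=738, t=821] → overlapped-by → no.
Z [t=679, t=748] → during → counts.
Total: 2.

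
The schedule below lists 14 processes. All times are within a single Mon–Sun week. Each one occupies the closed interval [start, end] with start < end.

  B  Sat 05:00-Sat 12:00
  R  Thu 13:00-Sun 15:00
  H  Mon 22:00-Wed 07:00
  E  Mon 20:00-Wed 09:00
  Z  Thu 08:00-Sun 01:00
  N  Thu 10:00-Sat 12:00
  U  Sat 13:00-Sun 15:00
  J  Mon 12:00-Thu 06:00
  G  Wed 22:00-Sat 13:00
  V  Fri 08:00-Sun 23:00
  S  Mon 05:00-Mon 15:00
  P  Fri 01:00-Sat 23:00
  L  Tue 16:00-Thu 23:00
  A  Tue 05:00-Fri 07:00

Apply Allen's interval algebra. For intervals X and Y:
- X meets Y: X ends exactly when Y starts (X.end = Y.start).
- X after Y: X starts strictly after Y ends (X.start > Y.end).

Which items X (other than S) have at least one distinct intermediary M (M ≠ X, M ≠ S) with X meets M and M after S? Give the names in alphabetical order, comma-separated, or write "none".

Target S = [Mon 05:00, Mon 15:00].
Intermediaries M with M after S: A, B, E, G, H, L, N, P, R, U, V, Z.
Via A — items with X meets A: none.
Via B — items with X meets B: none.
Via E — items with X meets E: none.
Via G — items with X meets G: none.
Via H — items with X meets H: none.
Via L — items with X meets L: none.
Via N — items with X meets N: none.
Via P — items with X meets P: none.
Via R — items with X meets R: none.
Via U — items with X meets U: G.
Via V — items with X meets V: none.
Via Z — items with X meets Z: none.
Union: G.

G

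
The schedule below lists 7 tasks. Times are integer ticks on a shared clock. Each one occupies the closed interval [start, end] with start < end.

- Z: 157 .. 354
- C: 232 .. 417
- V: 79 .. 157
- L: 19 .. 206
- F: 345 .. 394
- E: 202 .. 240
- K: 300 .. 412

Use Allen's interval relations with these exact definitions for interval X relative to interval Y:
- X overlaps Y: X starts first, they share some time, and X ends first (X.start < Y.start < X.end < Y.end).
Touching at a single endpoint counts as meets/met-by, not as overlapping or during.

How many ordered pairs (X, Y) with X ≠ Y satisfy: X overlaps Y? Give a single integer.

6

Checking all 42 ordered pairs for relation 'overlaps'; matching pairs in alphabetical order:
(E, C): E overlaps C ✓
(L, E): L overlaps E ✓
(L, Z): L overlaps Z ✓
(Z, C): Z overlaps C ✓
(Z, F): Z overlaps F ✓
(Z, K): Z overlaps K ✓
Count: 6.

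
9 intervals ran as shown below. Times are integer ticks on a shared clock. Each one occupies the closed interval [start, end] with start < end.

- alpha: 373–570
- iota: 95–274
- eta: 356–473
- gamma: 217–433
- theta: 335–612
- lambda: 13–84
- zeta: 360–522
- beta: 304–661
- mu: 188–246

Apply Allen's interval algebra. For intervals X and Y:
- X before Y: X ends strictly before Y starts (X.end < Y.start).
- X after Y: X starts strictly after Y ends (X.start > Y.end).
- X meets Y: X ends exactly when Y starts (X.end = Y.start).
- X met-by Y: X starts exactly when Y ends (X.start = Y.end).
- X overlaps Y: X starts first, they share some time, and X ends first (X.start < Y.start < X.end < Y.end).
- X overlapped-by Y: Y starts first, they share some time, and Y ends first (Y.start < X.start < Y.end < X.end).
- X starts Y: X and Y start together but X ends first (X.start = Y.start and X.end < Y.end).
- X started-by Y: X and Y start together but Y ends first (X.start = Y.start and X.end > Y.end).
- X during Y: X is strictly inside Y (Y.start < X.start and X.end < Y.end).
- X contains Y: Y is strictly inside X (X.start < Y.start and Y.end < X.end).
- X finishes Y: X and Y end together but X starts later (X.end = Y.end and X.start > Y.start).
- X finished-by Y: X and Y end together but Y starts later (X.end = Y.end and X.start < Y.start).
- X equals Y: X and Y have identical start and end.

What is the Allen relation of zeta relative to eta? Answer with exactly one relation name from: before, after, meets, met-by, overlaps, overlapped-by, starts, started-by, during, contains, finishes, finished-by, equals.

overlapped-by

zeta = [360, 522]; eta = [356, 473].
Compare endpoints: zeta.start > eta.start, zeta.start < eta.end, zeta.end > eta.start, zeta.end > eta.end.
That pattern is 'overlapped-by'.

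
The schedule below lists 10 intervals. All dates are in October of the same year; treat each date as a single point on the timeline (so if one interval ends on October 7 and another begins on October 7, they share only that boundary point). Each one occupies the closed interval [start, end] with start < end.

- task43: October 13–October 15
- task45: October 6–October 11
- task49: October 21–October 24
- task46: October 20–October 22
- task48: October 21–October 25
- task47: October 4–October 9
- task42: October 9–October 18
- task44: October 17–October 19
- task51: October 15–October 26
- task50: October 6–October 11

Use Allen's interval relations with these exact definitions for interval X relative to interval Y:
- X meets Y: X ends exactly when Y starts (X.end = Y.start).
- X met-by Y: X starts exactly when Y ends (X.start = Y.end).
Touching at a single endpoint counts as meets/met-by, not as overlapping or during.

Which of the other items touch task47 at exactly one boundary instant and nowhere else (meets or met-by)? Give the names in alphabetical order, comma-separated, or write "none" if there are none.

task42

Target task47 = [October 4, October 9].
task42 [October 9, October 18] → met-by → yes.
task43 [October 13, October 15] → after → no.
task44 [October 17, October 19] → after → no.
task45 [October 6, October 11] → overlapped-by → no.
task46 [October 20, October 22] → after → no.
task48 [October 21, October 25] → after → no.
task49 [October 21, October 24] → after → no.
task50 [October 6, October 11] → overlapped-by → no.
task51 [October 15, October 26] → after → no.
Result: task42.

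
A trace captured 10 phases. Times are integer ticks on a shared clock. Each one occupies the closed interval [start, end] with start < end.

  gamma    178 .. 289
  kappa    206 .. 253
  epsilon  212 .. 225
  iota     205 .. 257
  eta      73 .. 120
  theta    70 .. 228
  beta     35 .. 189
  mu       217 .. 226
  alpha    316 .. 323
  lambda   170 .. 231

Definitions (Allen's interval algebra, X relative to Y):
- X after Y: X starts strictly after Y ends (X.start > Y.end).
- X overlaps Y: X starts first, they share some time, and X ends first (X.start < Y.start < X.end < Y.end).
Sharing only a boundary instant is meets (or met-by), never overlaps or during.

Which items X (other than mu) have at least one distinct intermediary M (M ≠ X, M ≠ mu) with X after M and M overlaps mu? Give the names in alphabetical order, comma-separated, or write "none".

Target mu = [217, 226].
Intermediaries M with M overlaps mu: epsilon.
Via epsilon — items with X after epsilon: alpha.
Union: alpha.

alpha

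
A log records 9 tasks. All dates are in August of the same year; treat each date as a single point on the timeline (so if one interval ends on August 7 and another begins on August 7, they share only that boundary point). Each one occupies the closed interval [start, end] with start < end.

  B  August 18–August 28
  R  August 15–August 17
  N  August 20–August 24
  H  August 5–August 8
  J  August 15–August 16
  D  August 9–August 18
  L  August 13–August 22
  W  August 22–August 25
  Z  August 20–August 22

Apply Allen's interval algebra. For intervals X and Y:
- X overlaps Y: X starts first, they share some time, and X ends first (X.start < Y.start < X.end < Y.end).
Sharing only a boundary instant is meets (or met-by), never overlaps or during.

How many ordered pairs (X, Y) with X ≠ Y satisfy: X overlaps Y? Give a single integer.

4

Checking all 72 ordered pairs for relation 'overlaps'; matching pairs in alphabetical order:
(D, L): D overlaps L ✓
(L, B): L overlaps B ✓
(L, N): L overlaps N ✓
(N, W): N overlaps W ✓
Count: 4.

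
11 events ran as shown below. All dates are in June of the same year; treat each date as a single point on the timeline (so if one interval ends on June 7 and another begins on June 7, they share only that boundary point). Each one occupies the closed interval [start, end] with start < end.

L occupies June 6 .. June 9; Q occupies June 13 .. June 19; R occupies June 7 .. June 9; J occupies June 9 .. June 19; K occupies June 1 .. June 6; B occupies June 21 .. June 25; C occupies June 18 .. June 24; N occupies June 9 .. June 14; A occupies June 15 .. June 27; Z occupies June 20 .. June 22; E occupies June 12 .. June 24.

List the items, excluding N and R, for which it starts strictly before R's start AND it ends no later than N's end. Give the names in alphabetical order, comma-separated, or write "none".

Conditions: its start is strictly before R's start (X.start < June 7) AND its end is no later than N's end (X.end <= June 14).
A: start June 15 < June 7? ✗; end June 27 <= June 14? ✗ → no.
B: start June 21 < June 7? ✗; end June 25 <= June 14? ✗ → no.
C: start June 18 < June 7? ✗; end June 24 <= June 14? ✗ → no.
E: start June 12 < June 7? ✗; end June 24 <= June 14? ✗ → no.
J: start June 9 < June 7? ✗; end June 19 <= June 14? ✗ → no.
K: start June 1 < June 7? ✓; end June 6 <= June 14? ✓ → yes.
L: start June 6 < June 7? ✓; end June 9 <= June 14? ✓ → yes.
Q: start June 13 < June 7? ✗; end June 19 <= June 14? ✗ → no.
Z: start June 20 < June 7? ✗; end June 22 <= June 14? ✗ → no.
Result: K, L.

K, L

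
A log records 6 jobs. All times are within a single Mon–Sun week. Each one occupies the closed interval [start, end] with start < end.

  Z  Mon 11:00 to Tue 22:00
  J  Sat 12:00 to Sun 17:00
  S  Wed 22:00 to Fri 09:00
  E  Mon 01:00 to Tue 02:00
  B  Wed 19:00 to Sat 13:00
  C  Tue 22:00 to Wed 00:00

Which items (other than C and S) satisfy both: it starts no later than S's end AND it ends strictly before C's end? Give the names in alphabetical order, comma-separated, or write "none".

E, Z

Conditions: its start is no later than S's end (X.start <= Fri 09:00) AND its end is strictly before C's end (X.end < Wed 00:00).
B: start Wed 19:00 <= Fri 09:00? ✓; end Sat 13:00 < Wed 00:00? ✗ → no.
E: start Mon 01:00 <= Fri 09:00? ✓; end Tue 02:00 < Wed 00:00? ✓ → yes.
J: start Sat 12:00 <= Fri 09:00? ✗; end Sun 17:00 < Wed 00:00? ✗ → no.
Z: start Mon 11:00 <= Fri 09:00? ✓; end Tue 22:00 < Wed 00:00? ✓ → yes.
Result: E, Z.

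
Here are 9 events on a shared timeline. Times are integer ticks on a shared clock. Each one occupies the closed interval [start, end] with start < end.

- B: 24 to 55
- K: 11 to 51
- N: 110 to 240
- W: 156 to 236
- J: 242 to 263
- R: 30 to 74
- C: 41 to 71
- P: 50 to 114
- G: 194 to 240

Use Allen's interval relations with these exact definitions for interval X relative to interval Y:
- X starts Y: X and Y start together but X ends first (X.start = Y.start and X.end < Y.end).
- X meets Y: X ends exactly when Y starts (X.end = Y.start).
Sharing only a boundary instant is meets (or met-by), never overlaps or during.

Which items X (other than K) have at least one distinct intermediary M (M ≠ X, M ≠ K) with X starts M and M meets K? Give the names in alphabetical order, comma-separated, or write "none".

Target K = [11, 51].
Intermediaries M with M meets K: none.
Union: none.

none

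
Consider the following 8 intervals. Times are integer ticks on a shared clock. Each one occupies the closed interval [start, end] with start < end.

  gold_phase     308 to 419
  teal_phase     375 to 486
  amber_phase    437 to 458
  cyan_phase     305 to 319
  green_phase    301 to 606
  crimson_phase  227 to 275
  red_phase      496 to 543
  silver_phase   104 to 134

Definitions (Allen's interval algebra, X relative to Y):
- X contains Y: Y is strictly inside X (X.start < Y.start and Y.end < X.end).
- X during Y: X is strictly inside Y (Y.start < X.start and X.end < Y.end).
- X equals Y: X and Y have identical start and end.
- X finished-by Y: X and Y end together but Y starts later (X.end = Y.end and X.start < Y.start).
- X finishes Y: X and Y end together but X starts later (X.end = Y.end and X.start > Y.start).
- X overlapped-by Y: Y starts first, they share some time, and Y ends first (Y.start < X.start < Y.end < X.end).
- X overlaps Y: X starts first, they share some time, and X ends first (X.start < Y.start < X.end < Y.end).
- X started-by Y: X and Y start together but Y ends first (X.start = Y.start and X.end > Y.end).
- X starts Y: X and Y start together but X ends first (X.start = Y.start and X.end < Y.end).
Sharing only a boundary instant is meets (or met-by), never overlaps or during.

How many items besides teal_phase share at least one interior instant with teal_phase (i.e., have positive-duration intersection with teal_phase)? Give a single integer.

3

Target teal_phase = [375, 486].
amber_phase [437, 458] → during → counts.
crimson_phase [227, 275] → before → no.
cyan_phase [305, 319] → before → no.
gold_phase [308, 419] → overlaps → counts.
green_phase [301, 606] → contains → counts.
red_phase [496, 543] → after → no.
silver_phase [104, 134] → before → no.
Total: 3.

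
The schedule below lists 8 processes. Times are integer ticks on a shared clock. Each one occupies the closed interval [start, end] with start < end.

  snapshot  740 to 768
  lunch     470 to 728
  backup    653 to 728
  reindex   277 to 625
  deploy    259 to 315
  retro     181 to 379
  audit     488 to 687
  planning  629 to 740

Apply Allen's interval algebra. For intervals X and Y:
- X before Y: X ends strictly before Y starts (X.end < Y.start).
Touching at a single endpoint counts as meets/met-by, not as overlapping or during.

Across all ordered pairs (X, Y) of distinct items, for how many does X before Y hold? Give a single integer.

Checking all 56 ordered pairs for relation 'before'; matching pairs in alphabetical order:
(audit, snapshot): audit before snapshot ✓
(backup, snapshot): backup before snapshot ✓
(deploy, audit): deploy before audit ✓
(deploy, backup): deploy before backup ✓
(deploy, lunch): deploy before lunch ✓
(deploy, planning): deploy before planning ✓
(deploy, snapshot): deploy before snapshot ✓
(lunch, snapshot): lunch before snapshot ✓
(reindex, backup): reindex before backup ✓
(reindex, planning): reindex before planning ✓
(reindex, snapshot): reindex before snapshot ✓
(retro, audit): retro before audit ✓
(retro, backup): retro before backup ✓
(retro, lunch): retro before lunch ✓
(retro, planning): retro before planning ✓
(retro, snapshot): retro before snapshot ✓
Count: 16.

16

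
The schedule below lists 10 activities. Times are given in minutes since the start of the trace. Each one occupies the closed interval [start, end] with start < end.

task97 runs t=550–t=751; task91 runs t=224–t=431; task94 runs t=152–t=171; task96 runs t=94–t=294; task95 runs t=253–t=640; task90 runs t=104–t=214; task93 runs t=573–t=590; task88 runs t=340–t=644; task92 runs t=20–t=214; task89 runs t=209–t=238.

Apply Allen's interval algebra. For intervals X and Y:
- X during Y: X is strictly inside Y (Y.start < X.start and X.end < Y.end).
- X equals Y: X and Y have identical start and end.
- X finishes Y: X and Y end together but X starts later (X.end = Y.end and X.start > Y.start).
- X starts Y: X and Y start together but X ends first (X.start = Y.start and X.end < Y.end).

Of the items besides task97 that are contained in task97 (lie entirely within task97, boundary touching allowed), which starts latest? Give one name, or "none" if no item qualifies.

Target task97 = [t=550, t=751].
task88 [t=340, t=644] → overlaps → excluded.
task89 [t=209, t=238] → before → excluded.
task90 [t=104, t=214] → before → excluded.
task91 [t=224, t=431] → before → excluded.
task92 [t=20, t=214] → before → excluded.
task93 [t=573, t=590] → during → candidate.
task94 [t=152, t=171] → before → excluded.
task95 [t=253, t=640] → overlaps → excluded.
task96 [t=94, t=294] → before → excluded.
Among candidates, latest start is t=573 → task93.

task93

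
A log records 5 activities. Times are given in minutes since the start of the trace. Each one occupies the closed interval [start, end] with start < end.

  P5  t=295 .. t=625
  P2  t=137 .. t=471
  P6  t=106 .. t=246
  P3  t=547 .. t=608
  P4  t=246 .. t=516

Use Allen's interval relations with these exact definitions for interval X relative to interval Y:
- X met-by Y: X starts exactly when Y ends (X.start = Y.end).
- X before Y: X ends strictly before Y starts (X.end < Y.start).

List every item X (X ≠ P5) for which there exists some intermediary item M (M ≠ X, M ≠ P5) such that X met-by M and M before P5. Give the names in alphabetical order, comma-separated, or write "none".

Target P5 = [t=295, t=625].
Intermediaries M with M before P5: P6.
Via P6 — items with X met-by P6: P4.
Union: P4.

P4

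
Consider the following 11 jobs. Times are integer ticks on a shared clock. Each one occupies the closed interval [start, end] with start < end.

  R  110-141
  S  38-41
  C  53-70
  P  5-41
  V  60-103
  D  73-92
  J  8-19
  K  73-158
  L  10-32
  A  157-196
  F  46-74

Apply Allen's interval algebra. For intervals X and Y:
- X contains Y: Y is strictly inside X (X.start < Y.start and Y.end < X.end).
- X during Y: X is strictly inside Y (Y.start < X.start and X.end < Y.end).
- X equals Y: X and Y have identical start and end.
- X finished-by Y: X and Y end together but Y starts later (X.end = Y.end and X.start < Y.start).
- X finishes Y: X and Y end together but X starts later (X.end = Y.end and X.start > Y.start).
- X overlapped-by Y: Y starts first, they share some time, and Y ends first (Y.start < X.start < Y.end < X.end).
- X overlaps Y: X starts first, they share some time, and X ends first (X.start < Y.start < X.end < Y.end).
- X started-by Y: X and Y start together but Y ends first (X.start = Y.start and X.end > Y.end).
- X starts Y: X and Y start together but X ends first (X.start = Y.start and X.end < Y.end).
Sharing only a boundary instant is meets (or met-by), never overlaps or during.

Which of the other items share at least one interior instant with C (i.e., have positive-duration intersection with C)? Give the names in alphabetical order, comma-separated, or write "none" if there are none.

F, V

Target C = [53, 70].
A [157, 196] → after → no.
D [73, 92] → after → no.
F [46, 74] → contains → yes.
J [8, 19] → before → no.
K [73, 158] → after → no.
L [10, 32] → before → no.
P [5, 41] → before → no.
R [110, 141] → after → no.
S [38, 41] → before → no.
V [60, 103] → overlapped-by → yes.
Result: F, V.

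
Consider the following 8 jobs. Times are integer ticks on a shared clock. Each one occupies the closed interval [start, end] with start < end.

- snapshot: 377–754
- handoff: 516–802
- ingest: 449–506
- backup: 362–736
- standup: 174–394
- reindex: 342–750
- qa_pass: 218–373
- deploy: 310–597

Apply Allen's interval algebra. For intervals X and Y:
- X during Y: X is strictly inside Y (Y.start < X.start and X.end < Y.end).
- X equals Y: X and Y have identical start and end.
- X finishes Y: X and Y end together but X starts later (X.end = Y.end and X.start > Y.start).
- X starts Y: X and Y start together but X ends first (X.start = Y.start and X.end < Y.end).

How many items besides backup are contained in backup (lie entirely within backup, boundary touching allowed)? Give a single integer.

1

Target backup = [362, 736].
deploy [310, 597] → overlaps → no.
handoff [516, 802] → overlapped-by → no.
ingest [449, 506] → during → counts.
qa_pass [218, 373] → overlaps → no.
reindex [342, 750] → contains → no.
snapshot [377, 754] → overlapped-by → no.
standup [174, 394] → overlaps → no.
Total: 1.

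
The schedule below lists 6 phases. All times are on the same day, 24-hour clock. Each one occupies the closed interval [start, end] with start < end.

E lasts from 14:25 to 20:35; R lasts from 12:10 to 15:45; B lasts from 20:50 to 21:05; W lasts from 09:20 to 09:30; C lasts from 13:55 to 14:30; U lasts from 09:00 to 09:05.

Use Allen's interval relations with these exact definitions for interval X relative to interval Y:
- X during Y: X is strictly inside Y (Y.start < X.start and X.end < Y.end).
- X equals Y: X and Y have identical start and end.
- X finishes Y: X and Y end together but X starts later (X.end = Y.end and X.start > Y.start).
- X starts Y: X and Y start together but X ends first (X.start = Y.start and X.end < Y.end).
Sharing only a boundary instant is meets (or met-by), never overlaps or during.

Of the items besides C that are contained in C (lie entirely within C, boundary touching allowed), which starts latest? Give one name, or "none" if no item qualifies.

none

Target C = [13:55, 14:30].
B [20:50, 21:05] → after → excluded.
E [14:25, 20:35] → overlapped-by → excluded.
R [12:10, 15:45] → contains → excluded.
U [09:00, 09:05] → before → excluded.
W [09:20, 09:30] → before → excluded.
No candidates → none.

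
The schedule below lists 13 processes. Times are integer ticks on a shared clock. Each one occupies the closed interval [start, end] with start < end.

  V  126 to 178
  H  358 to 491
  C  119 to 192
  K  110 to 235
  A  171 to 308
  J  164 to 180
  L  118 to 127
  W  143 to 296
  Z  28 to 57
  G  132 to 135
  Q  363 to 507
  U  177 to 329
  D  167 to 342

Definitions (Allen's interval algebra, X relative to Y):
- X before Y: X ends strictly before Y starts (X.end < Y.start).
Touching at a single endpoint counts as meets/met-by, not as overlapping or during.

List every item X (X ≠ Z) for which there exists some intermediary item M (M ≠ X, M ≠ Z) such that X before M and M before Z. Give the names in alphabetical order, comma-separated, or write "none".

none

Target Z = [28, 57].
Intermediaries M with M before Z: none.
Union: none.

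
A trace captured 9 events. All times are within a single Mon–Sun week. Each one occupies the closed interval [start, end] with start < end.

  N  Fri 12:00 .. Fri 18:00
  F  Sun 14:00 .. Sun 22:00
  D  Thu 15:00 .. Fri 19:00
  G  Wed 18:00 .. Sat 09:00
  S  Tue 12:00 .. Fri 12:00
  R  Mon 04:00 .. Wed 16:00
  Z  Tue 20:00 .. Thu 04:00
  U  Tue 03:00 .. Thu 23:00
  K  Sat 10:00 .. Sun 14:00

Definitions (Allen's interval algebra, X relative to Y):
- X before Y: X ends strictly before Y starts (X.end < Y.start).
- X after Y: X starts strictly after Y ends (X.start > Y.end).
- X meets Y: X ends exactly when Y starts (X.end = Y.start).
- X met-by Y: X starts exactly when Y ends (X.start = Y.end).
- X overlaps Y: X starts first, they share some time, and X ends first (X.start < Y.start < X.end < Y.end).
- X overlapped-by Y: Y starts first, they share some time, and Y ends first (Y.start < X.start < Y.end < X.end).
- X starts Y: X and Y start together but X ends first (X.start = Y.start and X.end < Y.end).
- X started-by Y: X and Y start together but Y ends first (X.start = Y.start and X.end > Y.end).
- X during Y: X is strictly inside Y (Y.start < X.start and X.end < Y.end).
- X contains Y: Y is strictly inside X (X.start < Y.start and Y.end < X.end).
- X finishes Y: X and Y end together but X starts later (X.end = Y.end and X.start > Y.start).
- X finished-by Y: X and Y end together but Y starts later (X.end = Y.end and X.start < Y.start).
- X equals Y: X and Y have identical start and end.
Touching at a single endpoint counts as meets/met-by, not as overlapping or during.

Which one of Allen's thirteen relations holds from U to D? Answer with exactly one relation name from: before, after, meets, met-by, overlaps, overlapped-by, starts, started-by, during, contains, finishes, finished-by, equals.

overlaps

U = [Tue 03:00, Thu 23:00]; D = [Thu 15:00, Fri 19:00].
Compare endpoints: U.start < D.start, U.start < D.end, U.end > D.start, U.end < D.end.
That pattern is 'overlaps'.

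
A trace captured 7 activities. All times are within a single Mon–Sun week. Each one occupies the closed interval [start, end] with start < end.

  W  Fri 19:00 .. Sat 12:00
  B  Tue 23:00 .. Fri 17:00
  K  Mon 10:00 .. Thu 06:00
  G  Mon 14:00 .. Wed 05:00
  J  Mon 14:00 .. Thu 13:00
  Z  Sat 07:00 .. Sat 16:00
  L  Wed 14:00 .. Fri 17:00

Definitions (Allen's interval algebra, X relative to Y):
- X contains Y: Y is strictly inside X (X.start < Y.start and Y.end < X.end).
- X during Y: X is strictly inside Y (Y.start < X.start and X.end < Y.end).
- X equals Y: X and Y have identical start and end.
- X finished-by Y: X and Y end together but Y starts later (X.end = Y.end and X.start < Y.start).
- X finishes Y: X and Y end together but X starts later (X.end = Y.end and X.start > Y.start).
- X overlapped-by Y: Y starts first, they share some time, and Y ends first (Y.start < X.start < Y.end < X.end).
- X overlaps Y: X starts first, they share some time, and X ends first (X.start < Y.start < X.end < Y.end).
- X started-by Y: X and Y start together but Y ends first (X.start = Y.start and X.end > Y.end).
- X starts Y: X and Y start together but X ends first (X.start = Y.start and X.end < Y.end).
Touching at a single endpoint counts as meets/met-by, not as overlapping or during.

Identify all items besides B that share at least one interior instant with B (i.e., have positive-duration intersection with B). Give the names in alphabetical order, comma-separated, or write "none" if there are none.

Target B = [Tue 23:00, Fri 17:00].
G [Mon 14:00, Wed 05:00] → overlaps → yes.
J [Mon 14:00, Thu 13:00] → overlaps → yes.
K [Mon 10:00, Thu 06:00] → overlaps → yes.
L [Wed 14:00, Fri 17:00] → finishes → yes.
W [Fri 19:00, Sat 12:00] → after → no.
Z [Sat 07:00, Sat 16:00] → after → no.
Result: G, J, K, L.

G, J, K, L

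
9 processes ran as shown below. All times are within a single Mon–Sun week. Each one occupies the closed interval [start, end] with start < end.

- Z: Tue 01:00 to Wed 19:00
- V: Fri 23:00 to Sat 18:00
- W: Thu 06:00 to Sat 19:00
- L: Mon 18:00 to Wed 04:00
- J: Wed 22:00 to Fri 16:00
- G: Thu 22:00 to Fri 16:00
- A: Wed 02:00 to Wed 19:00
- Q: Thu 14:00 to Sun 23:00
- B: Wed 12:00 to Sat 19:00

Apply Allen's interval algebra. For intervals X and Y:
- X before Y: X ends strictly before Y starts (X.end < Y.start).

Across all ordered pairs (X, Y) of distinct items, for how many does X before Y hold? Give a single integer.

Checking all 72 ordered pairs for relation 'before'; matching pairs in alphabetical order:
(A, G): A before G ✓
(A, J): A before J ✓
(A, Q): A before Q ✓
(A, V): A before V ✓
(A, W): A before W ✓
(G, V): G before V ✓
(J, V): J before V ✓
(L, B): L before B ✓
(L, G): L before G ✓
(L, J): L before J ✓
(L, Q): L before Q ✓
(L, V): L before V ✓
(L, W): L before W ✓
(Z, G): Z before G ✓
(Z, J): Z before J ✓
(Z, Q): Z before Q ✓
(Z, V): Z before V ✓
(Z, W): Z before W ✓
Count: 18.

18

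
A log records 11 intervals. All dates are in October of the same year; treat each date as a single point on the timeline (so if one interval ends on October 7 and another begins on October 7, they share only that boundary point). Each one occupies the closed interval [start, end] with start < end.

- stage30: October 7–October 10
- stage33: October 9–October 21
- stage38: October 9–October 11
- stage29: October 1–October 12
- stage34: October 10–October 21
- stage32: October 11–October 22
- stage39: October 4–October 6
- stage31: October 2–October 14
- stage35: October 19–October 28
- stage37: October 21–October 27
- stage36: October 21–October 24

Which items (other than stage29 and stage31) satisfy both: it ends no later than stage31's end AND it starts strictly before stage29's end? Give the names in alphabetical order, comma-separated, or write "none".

Conditions: its end is no later than stage31's end (X.end <= October 14) AND its start is strictly before stage29's end (X.start < October 12).
stage30: end October 10 <= October 14? ✓; start October 7 < October 12? ✓ → yes.
stage32: end October 22 <= October 14? ✗; start October 11 < October 12? ✓ → no.
stage33: end October 21 <= October 14? ✗; start October 9 < October 12? ✓ → no.
stage34: end October 21 <= October 14? ✗; start October 10 < October 12? ✓ → no.
stage35: end October 28 <= October 14? ✗; start October 19 < October 12? ✗ → no.
stage36: end October 24 <= October 14? ✗; start October 21 < October 12? ✗ → no.
stage37: end October 27 <= October 14? ✗; start October 21 < October 12? ✗ → no.
stage38: end October 11 <= October 14? ✓; start October 9 < October 12? ✓ → yes.
stage39: end October 6 <= October 14? ✓; start October 4 < October 12? ✓ → yes.
Result: stage30, stage38, stage39.

stage30, stage38, stage39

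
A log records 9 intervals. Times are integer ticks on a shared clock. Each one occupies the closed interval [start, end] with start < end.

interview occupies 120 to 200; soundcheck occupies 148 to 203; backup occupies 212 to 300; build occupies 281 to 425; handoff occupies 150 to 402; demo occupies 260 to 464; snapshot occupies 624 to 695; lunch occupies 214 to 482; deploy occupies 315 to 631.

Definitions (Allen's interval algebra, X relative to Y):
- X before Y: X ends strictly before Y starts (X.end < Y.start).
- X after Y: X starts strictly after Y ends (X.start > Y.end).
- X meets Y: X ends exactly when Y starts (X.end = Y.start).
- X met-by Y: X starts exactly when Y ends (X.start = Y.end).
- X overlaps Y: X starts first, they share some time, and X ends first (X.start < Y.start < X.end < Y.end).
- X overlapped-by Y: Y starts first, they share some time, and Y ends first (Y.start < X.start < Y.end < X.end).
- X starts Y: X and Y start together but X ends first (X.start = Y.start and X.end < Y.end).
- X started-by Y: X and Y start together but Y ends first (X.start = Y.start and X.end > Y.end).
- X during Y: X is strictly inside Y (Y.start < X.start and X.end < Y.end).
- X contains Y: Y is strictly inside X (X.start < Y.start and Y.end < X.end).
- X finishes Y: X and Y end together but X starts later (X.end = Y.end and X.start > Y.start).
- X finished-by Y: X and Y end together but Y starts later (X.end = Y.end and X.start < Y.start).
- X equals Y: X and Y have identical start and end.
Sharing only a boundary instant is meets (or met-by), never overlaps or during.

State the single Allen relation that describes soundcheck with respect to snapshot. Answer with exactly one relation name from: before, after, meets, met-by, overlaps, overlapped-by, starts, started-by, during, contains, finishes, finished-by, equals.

before

soundcheck = [148, 203]; snapshot = [624, 695].
Compare endpoints: soundcheck.start < snapshot.start, soundcheck.start < snapshot.end, soundcheck.end < snapshot.start, soundcheck.end < snapshot.end.
That pattern is 'before'.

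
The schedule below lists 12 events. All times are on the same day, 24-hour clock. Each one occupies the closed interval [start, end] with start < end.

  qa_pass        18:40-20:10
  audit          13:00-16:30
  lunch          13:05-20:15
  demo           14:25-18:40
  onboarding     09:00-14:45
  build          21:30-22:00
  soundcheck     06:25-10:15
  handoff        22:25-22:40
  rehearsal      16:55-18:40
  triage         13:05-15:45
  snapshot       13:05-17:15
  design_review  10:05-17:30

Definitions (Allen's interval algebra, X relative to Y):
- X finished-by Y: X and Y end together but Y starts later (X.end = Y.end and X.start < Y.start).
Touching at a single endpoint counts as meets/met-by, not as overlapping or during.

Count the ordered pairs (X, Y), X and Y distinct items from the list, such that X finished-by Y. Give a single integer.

Checking all 132 ordered pairs for relation 'finished-by'; matching pairs in alphabetical order:
(demo, rehearsal): demo finished-by rehearsal ✓
Count: 1.

1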